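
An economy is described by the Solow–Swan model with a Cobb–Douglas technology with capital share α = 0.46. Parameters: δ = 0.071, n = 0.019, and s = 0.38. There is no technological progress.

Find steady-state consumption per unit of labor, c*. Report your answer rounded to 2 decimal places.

At the steady state, Δk = 0, so s·k^α = (n + δ)·k.
Rearranging, k^(1−α) = s / (n + δ).
k^0.54 = 0.38 / (0.019 + 0.071) = 0.38 / 0.090 = 4.2222
k* = 4.2222^(1/0.54) ≈ 14.4014
y* = (k*)^α = 14.4014^0.46 ≈ 3.4109
c* = (1 − s)·y* = (1 − 0.38) × 3.4109 ≈ 2.1148

c* = 2.11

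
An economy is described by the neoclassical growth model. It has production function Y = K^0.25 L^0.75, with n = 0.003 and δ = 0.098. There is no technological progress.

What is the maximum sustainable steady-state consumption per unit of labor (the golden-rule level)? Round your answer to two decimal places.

At the golden rule, f'(k) = n + δ, so α·k^(α−1) = n + δ and k_gold = (α/(n + δ))^(1/(1−α)).
k_gold = (0.25/0.101)^(1/0.75) = 2.4752^1.3333 ≈ 3.3481
c_gold = f(k_gold) − (n + δ)·k_gold = 1.3527 − 0.101×3.3481 ≈ 1.0145

c_gold ≈ 1.01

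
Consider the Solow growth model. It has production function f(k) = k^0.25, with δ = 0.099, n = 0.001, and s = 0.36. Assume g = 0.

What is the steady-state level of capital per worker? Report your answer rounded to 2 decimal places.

In steady state, investment equals break-even investment: s·k^α = (n + δ)·k.
Rearranging, k^(1−α) = s / (n + δ).
k^0.75 = 0.36 / (0.001 + 0.099) = 0.36 / 0.100 = 3.6000
k* = 3.6000^(1/0.75) ≈ 5.5174

k* = 5.52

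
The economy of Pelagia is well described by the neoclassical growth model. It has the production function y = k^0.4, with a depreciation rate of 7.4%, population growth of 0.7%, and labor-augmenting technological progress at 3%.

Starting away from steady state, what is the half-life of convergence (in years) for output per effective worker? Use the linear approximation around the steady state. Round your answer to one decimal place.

Near the steady state the convergence rate is λ = (1 − α)(n + g + δ).
λ = (1 − 0.4) × 0.111 = 0.6 × 0.111 = 0.0666
Half-life = ln 2 / λ = 0.6931 / 0.0666 ≈ 10.41 years

t_½ ≈ 10.4 years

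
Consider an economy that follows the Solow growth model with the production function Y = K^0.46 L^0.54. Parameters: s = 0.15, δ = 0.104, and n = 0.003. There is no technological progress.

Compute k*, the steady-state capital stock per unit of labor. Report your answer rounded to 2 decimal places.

In steady state, investment equals break-even investment: s·k^α = (n + δ)·k.
Rearranging, k^(1−α) = s / (n + δ).
k^0.54 = 0.15 / (0.003 + 0.104) = 0.15 / 0.107 = 1.4019
k* = 1.4019^(1/0.54) ≈ 1.8694

k* = 1.87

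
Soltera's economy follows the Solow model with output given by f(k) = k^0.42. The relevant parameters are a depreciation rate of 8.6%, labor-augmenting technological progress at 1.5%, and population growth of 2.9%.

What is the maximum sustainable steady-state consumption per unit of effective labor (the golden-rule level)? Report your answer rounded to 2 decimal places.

At the golden rule, f'(k) = n + g + δ, so α·k^(α−1) = n + g + δ and k_gold = (α/(n + g + δ))^(1/(1−α)).
k_gold = (0.42/0.130)^(1/0.58) = 3.2308^1.7241 ≈ 7.5527
c_gold = f(k_gold) − (n + g + δ)·k_gold = 2.3378 − 0.130×7.5527 ≈ 1.3559

c_gold ≈ 1.36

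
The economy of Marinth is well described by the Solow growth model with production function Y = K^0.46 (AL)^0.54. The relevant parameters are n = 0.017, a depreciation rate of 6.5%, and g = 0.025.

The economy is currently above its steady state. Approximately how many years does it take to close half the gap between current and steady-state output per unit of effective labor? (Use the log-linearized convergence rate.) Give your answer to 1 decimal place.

about 12.0 years

Near the steady state the convergence rate is λ = (1 − α)(n + g + δ).
λ = (1 − 0.46) × 0.107 = 0.54 × 0.107 = 0.05778
Half-life = ln 2 / λ = 0.6931 / 0.05778 ≈ 12.00 years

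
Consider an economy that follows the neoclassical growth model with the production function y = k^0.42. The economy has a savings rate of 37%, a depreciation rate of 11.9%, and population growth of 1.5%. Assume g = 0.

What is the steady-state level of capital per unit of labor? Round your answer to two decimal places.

At the steady state, Δk = 0, so s·k^α = (n + δ)·k.
Dividing both sides by k: k^(1−α) = s / (n + δ).
k^0.58 = 0.37 / (0.015 + 0.119) = 0.37 / 0.134 = 2.7612
k* = 2.7612^(1/0.58) ≈ 5.7612

k* = 5.76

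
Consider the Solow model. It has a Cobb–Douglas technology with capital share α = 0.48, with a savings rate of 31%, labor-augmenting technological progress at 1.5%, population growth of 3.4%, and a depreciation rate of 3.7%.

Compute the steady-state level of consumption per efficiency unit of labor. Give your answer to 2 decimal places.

In steady state, investment equals break-even investment: s·k^α = (n + g + δ)·k.
Dividing both sides by k: k^(1−α) = s / (n + g + δ).
k^0.52 = 0.31 / (0.034 + 0.015 + 0.037) = 0.31 / 0.086 = 3.6047
k* = 3.6047^(1/0.52) ≈ 11.7734
y* = (k*)^α = 11.7734^0.48 ≈ 3.2661
c* = (1 − s)·y* = (1 − 0.31) × 3.2661 ≈ 2.2536

c* = 2.25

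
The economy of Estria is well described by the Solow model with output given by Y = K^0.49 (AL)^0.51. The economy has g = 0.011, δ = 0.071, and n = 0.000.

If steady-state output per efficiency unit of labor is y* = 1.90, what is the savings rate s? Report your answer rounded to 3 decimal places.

s ≈ 0.160

Steady state requires s·f(k) = (n + g + δ)·k, i.e. s·k^α = (n + g + δ)·k.
Since y* = [s/(n + g + δ)]^(α/(1−α)), we have s/(n + g + δ) = (y*)^((1−α)/α) = 1.90^1.0408 = 1.9504.
Therefore s = 1.9504 × (n + g + δ) = 1.9504 × 0.082 = 0.1599.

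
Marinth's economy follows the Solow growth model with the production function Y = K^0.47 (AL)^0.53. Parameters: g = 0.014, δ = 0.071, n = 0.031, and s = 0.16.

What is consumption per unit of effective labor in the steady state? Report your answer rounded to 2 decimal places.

c* = 1.12

Steady state requires s·f(k) = (n + g + δ)·k, i.e. s·k^α = (n + g + δ)·k.
Rearranging, k^(1−α) = s / (n + g + δ).
k^0.53 = 0.16 / (0.031 + 0.014 + 0.071) = 0.16 / 0.116 = 1.3793
k* = 1.3793^(1/0.53) ≈ 1.8345
y* = (k*)^α = 1.8345^0.47 ≈ 1.3300
c* = (1 − s)·y* = (1 − 0.16) × 1.3300 ≈ 1.1172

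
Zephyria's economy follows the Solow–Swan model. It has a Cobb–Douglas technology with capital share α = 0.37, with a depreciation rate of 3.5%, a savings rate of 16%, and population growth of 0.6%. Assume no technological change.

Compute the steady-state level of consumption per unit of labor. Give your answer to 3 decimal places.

At the steady state, Δk = 0, so s·k^α = (n + δ)·k.
Rearranging, k^(1−α) = s / (n + δ).
k^0.63 = 0.16 / (0.006 + 0.035) = 0.16 / 0.041 = 3.9024
k* = 3.9024^(1/0.63) ≈ 8.6820
y* = (k*)^α = 8.6820^0.37 ≈ 2.2248
c* = (1 − s)·y* = (1 − 0.16) × 2.2248 ≈ 1.8688

c* = 1.869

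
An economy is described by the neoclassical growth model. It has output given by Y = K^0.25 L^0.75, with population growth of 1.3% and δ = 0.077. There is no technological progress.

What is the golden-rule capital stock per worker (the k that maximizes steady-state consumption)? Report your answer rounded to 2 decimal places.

k_gold ≈ 3.90

The golden rule sets f'(k) = n + δ, i.e. α·k^(α−1) = n + δ.
So k^(1−α) = α / (n + δ) = 0.25 / 0.090 = 2.7778.
k_gold = 2.7778^(1/0.75) ≈ 3.9048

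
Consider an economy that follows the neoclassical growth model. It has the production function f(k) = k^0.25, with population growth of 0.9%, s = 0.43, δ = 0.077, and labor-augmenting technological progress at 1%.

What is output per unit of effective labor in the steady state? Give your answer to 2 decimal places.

In steady state, investment equals break-even investment: s·k^α = (n + g + δ)·k.
Rearranging, k^(1−α) = s / (n + g + δ).
k^0.75 = 0.43 / (0.009 + 0.010 + 0.077) = 0.43 / 0.096 = 4.4792
k* = 4.4792^(1/0.75) ≈ 7.3836
y* = (k*)^α = 7.3836^0.25 ≈ 1.6484

y* = 1.65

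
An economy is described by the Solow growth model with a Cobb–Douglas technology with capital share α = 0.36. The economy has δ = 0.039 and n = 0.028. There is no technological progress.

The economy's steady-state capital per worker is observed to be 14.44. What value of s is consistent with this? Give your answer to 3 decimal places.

s ≈ 0.370

In steady state, investment equals break-even investment: s·k^α = (n + δ)·k.
So s / (n + δ) = (k*)^(1−α) = 14.44^0.64 = 5.5223.
Therefore s = 5.5223 × (n + δ) = 5.5223 × 0.067 = 0.3700.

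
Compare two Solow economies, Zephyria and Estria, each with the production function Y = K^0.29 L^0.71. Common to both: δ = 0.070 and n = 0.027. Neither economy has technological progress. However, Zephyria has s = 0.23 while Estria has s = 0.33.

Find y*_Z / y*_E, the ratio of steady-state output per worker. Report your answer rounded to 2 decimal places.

y*_Z / y*_E ≈ 0.86

Steady-state y* = [s/(n + δ)]^(α/(1−α)), so the ratio is [ (s_Z/(n + δ)_Z) / (s_E/(n + δ)_E) ]^0.4085.
s_Z/(n + δ)_Z = 0.23/0.097 = 2.3711; s_E/(n + δ)_E = 0.33/0.097 = 3.4021.
Ratio = (2.3711/3.4021)^0.4085 = 0.6970^0.4085 ≈ 0.8629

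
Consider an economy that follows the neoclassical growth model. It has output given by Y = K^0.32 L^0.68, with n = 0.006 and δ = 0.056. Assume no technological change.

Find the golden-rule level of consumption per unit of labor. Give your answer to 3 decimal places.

At the golden rule, f'(k) = n + δ, so α·k^(α−1) = n + δ and k_gold = (α/(n + δ))^(1/(1−α)).
k_gold = (0.32/0.062)^(1/0.68) = 5.1613^1.4706 ≈ 11.1734
c_gold = f(k_gold) − (n + δ)·k_gold = 2.1648 − 0.062×11.1734 ≈ 1.4720

c_gold ≈ 1.472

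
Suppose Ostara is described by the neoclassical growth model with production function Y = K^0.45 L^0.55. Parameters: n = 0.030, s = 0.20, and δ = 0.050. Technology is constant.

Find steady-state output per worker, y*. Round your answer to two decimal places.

At the steady state, Δk = 0, so s·k^α = (n + δ)·k.
Rearranging, k^(1−α) = s / (n + δ).
k^0.55 = 0.20 / (0.030 + 0.050) = 0.20 / 0.080 = 2.5000
k* = 2.5000^(1/0.55) ≈ 5.2909
y* = (k*)^α = 5.2909^0.45 ≈ 2.1164

y* ≈ 2.12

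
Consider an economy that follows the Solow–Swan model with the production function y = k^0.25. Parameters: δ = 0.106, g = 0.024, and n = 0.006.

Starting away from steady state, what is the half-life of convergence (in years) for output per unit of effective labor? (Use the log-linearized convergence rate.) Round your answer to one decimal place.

Near the steady state the convergence rate is λ = (1 − α)(n + g + δ).
λ = (1 − 0.25) × 0.136 = 0.75 × 0.136 = 0.1020
Half-life = ln 2 / λ = 0.6931 / 0.1020 ≈ 6.80 years

half-life ≈ 6.8 years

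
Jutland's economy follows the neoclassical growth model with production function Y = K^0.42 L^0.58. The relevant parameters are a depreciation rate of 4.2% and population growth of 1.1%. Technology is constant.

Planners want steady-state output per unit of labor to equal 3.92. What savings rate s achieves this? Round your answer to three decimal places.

Steady state requires s·f(k) = (n + δ)·k, i.e. s·k^α = (n + δ)·k.
Since y* = [s/(n + δ)]^(α/(1−α)), we have s/(n + δ) = (y*)^((1−α)/α) = 3.92^1.381 = 6.5967.
Therefore s = 6.5967 × (n + δ) = 6.5967 × 0.053 = 0.3496.

s ≈ 0.350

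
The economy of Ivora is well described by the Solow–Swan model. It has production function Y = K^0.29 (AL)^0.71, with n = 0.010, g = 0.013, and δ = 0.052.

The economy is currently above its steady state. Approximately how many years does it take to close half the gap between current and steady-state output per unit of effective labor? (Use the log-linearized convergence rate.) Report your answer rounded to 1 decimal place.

t_½ ≈ 13.0 years

Near the steady state the convergence rate is λ = (1 − α)(n + g + δ).
λ = (1 − 0.29) × 0.075 = 0.71 × 0.075 = 0.05325
Half-life = ln 2 / λ = 0.6931 / 0.05325 ≈ 13.02 years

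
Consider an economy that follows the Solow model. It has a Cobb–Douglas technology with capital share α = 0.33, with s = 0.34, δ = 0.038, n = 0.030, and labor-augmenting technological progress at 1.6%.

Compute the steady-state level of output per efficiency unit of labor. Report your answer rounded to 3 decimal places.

In steady state, investment equals break-even investment: s·k^α = (n + g + δ)·k.
Rearranging, k^(1−α) = s / (n + g + δ).
k^0.67 = 0.34 / (0.030 + 0.016 + 0.038) = 0.34 / 0.084 = 4.0476
k* = 4.0476^(1/0.67) ≈ 8.0587
y* = (k*)^α = 8.0587^0.33 ≈ 1.9910

y* = 1.991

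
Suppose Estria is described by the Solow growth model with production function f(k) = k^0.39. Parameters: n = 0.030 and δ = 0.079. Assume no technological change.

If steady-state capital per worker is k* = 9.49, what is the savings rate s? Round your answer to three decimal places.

Steady state requires s·f(k) = (n + δ)·k, i.e. s·k^α = (n + δ)·k.
So s / (n + δ) = (k*)^(1−α) = 9.49^0.61 = 3.9458.
Therefore s = 3.9458 × (n + δ) = 3.9458 × 0.109 = 0.4301.

s ≈ 0.430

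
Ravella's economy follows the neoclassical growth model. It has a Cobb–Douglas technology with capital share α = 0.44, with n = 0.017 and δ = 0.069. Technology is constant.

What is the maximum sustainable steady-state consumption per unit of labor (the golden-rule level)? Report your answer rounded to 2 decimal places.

At the golden rule, f'(k) = n + δ, so α·k^(α−1) = n + δ and k_gold = (α/(n + δ))^(1/(1−α)).
k_gold = (0.44/0.086)^(1/0.56) = 5.1163^1.7857 ≈ 18.4494
c_gold = f(k_gold) − (n + δ)·k_gold = 3.6061 − 0.086×18.4494 ≈ 2.0195

c_gold ≈ 2.02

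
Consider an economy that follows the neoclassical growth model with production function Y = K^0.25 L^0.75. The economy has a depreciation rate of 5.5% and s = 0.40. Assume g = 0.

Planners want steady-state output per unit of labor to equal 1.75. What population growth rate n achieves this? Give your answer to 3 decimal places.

Steady state requires s·f(k) = (n + δ)·k, i.e. s·k^α = (n + δ)·k.
Since y* = [s/(n + δ)]^(α/(1−α)), we have s/(n + δ) = (y*)^((1−α)/α) = 1.75^3 = 5.3594.
Therefore n + δ = s / 5.3594 = 0.40 / 5.3594 = 0.0746, so n = 0.0746 − 0.055 = 0.0196.

n ≈ 0.020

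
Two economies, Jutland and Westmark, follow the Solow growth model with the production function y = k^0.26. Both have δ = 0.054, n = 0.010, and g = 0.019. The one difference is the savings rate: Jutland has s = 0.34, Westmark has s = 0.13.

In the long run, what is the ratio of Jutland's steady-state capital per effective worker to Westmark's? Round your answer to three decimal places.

Steady-state k* = [s/(n + g + δ)]^(1/(1−α)), so the ratio is [ (s_J/(n + g + δ)_J) / (s_W/(n + g + δ)_W) ]^1.3514.
s_J/(n + g + δ)_J = 0.34/0.083 = 4.0964; s_W/(n + g + δ)_W = 0.13/0.083 = 1.5663.
Ratio = (4.0964/1.5663)^1.3514 = 2.6153^1.3514 ≈ 3.6664

k*_J / k*_W ≈ 3.666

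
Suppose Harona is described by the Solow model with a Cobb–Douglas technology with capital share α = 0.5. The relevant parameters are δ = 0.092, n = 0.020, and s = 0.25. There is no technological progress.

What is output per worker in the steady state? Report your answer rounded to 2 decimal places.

y* = 2.23

In steady state, investment equals break-even investment: s·k^α = (n + δ)·k.
Rearranging, k^(1−α) = s / (n + δ).
k^0.5 = 0.25 / (0.020 + 0.092) = 0.25 / 0.112 = 2.2321
k* = 2.2321^(1/0.5) ≈ 4.9823
y* = (k*)^α = 4.9823^0.5 ≈ 2.2321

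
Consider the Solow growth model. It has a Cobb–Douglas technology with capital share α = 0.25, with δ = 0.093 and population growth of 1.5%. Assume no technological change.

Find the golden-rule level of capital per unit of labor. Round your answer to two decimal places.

k_gold ≈ 3.06

The golden rule sets f'(k) = n + δ, i.e. α·k^(α−1) = n + δ.
So k^(1−α) = α / (n + δ) = 0.25 / 0.108 = 2.3148.
k_gold = 2.3148^(1/0.75) ≈ 3.0621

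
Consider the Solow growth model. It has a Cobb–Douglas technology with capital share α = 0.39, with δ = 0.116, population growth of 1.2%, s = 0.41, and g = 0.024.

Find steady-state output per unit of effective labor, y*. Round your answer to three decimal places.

Steady state requires s·f(k) = (n + g + δ)·k, i.e. s·k^α = (n + g + δ)·k.
Rearranging, k^(1−α) = s / (n + g + δ).
k^0.61 = 0.41 / (0.012 + 0.024 + 0.116) = 0.41 / 0.152 = 2.6974
k* = 2.6974^(1/0.61) ≈ 5.0871
y* = (k*)^α = 5.0871^0.39 ≈ 1.8859

y* = 1.886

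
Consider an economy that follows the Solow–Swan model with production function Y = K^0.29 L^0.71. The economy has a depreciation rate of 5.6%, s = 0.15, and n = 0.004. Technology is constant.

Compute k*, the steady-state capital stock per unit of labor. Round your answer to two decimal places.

k* ≈ 3.63

At the steady state, Δk = 0, so s·k^α = (n + δ)·k.
Dividing both sides by k: k^(1−α) = s / (n + δ).
k^0.71 = 0.15 / (0.004 + 0.056) = 0.15 / 0.060 = 2.5000
k* = 2.5000^(1/0.71) ≈ 3.6348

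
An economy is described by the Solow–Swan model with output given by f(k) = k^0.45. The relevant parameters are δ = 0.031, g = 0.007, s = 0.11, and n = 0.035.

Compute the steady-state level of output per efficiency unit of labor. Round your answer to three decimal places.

y* = 1.399

In steady state, investment equals break-even investment: s·k^α = (n + g + δ)·k.
Dividing both sides by k: k^(1−α) = s / (n + g + δ).
k^0.55 = 0.11 / (0.035 + 0.007 + 0.031) = 0.11 / 0.073 = 1.5068
k* = 1.5068^(1/0.55) ≈ 2.1074
y* = (k*)^α = 2.1074^0.45 ≈ 1.3986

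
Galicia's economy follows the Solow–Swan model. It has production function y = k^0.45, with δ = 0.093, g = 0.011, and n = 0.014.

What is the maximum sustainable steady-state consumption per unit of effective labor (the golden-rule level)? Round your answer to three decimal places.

c_gold ≈ 1.644

At the golden rule, f'(k) = n + g + δ, so α·k^(α−1) = n + g + δ and k_gold = (α/(n + g + δ))^(1/(1−α)).
k_gold = (0.45/0.118)^(1/0.55) = 3.8136^1.8182 ≈ 11.4021
c_gold = f(k_gold) − (n + g + δ)·k_gold = 2.9898 − 0.118×11.4021 ≈ 1.6444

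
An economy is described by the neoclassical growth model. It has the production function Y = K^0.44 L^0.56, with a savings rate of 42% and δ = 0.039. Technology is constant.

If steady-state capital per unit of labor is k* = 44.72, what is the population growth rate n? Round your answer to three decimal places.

At the steady state, Δk = 0, so s·k^α = (n + δ)·k.
So s / (n + δ) = (k*)^(1−α) = 44.72^0.56 = 8.4000.
Therefore n + δ = s / 8.4000 = 0.42 / 8.4000 = 0.0500, so n = 0.0500 − 0.039 = 0.0110.

n ≈ 0.011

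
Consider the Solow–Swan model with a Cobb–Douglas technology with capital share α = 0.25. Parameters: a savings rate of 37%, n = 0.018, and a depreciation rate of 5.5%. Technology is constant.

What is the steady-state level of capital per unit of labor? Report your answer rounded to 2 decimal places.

k* ≈ 8.71

In steady state, investment equals break-even investment: s·k^α = (n + δ)·k.
Rearranging, k^(1−α) = s / (n + δ).
k^0.75 = 0.37 / (0.018 + 0.055) = 0.37 / 0.073 = 5.0685
k* = 5.0685^(1/0.75) ≈ 8.7064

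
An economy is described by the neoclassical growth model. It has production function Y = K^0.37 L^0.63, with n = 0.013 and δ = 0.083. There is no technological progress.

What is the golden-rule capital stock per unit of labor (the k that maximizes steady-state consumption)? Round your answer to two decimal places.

k_gold ≈ 8.51

The golden rule sets f'(k) = n + δ, i.e. α·k^(α−1) = n + δ.
So k^(1−α) = α / (n + δ) = 0.37 / 0.096 = 3.8542.
k_gold = 3.8542^(1/0.63) ≈ 8.5124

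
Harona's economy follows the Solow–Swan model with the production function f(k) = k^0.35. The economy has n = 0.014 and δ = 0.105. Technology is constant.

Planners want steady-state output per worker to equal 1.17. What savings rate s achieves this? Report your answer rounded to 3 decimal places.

Steady state requires s·f(k) = (n + δ)·k, i.e. s·k^α = (n + δ)·k.
Since y* = [s/(n + δ)]^(α/(1−α)), we have s/(n + δ) = (y*)^((1−α)/α) = 1.17^1.8571 = 1.3385.
Therefore s = 1.3385 × (n + δ) = 1.3385 × 0.119 = 0.1593.

s ≈ 0.159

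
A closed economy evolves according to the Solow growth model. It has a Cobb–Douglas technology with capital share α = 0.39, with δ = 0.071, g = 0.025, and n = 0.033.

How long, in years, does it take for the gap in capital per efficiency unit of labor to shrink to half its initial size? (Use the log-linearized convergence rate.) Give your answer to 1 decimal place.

half-life ≈ 8.8 years

Near the steady state the convergence rate is λ = (1 − α)(n + g + δ).
λ = (1 − 0.39) × 0.129 = 0.61 × 0.129 = 0.07869
Half-life = ln 2 / λ = 0.6931 / 0.07869 ≈ 8.81 years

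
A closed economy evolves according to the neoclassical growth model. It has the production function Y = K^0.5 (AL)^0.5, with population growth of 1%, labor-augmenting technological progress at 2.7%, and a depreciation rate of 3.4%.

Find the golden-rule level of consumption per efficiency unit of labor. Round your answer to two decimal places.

c_gold ≈ 3.52

At the golden rule, f'(k) = n + g + δ, so α·k^(α−1) = n + g + δ and k_gold = (α/(n + g + δ))^(1/(1−α)).
k_gold = (0.5/0.071)^(1/0.5) = 7.0423^2 ≈ 49.5940
c_gold = f(k_gold) − (n + g + δ)·k_gold = 7.0423 − 0.071×49.5940 ≈ 3.5211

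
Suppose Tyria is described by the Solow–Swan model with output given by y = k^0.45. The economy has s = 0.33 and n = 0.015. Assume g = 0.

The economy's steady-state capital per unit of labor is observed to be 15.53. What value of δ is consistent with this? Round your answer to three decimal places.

δ ≈ 0.058

In steady state, investment equals break-even investment: s·k^α = (n + δ)·k.
So s / (n + δ) = (k*)^(1−α) = 15.53^0.55 = 4.5201.
Therefore n + δ = s / 4.5201 = 0.33 / 4.5201 = 0.0730, so δ = 0.0730 − 0.015 = 0.0580.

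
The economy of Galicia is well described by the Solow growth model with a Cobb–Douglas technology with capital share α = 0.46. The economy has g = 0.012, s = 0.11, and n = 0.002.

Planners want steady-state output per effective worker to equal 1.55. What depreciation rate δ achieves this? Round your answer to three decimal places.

At the steady state, Δk = 0, so s·k^α = (n + g + δ)·k.
Since y* = [s/(n + g + δ)]^(α/(1−α)), we have s/(n + g + δ) = (y*)^((1−α)/α) = 1.55^1.1739 = 1.6727.
Therefore n + g + δ = s / 1.6727 = 0.11 / 1.6727 = 0.0658, so δ = 0.0658 − 0.014 = 0.0518.

δ ≈ 0.052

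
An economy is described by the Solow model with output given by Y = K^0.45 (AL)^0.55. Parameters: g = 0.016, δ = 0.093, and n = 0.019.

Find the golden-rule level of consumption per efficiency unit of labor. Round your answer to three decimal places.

At the golden rule, f'(k) = n + g + δ, so α·k^(α−1) = n + g + δ and k_gold = (α/(n + g + δ))^(1/(1−α)).
k_gold = (0.45/0.128)^(1/0.55) = 3.5156^1.8182 ≈ 9.8341
c_gold = f(k_gold) − (n + g + δ)·k_gold = 2.7972 − 0.128×9.8341 ≈ 1.5384

c_gold ≈ 1.538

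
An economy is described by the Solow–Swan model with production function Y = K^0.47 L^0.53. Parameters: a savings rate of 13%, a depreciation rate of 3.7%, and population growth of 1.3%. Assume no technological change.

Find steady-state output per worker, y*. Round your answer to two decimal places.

At the steady state, Δk = 0, so s·k^α = (n + δ)·k.
Rearranging, k^(1−α) = s / (n + δ).
k^0.53 = 0.13 / (0.013 + 0.037) = 0.13 / 0.050 = 2.6000
k* = 2.6000^(1/0.53) ≈ 6.0669
y* = (k*)^α = 6.0669^0.47 ≈ 2.3334

y* ≈ 2.33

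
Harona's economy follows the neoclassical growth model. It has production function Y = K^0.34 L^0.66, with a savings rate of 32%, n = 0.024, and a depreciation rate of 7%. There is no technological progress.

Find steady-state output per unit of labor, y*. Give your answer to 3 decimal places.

Steady state requires s·f(k) = (n + δ)·k, i.e. s·k^α = (n + δ)·k.
Dividing both sides by k: k^(1−α) = s / (n + δ).
k^0.66 = 0.32 / (0.024 + 0.070) = 0.32 / 0.094 = 3.4043
k* = 3.4043^(1/0.66) ≈ 6.3989
y* = (k*)^α = 6.3989^0.34 ≈ 1.8796

y* ≈ 1.880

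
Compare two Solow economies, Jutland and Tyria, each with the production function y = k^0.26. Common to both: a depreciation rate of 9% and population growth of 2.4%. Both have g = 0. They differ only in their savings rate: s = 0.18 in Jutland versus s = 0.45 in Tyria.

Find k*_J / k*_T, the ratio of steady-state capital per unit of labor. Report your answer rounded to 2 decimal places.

k*_J / k*_T ≈ 0.29

Steady-state k* = [s/(n + δ)]^(1/(1−α)), so the ratio is [ (s_J/(n + δ)_J) / (s_T/(n + δ)_T) ]^1.3514.
s_J/(n + δ)_J = 0.18/0.114 = 1.5789; s_T/(n + δ)_T = 0.45/0.114 = 3.9474.
Ratio = (1.5789/3.9474)^1.3514 = 0.4000^1.3514 ≈ 0.2899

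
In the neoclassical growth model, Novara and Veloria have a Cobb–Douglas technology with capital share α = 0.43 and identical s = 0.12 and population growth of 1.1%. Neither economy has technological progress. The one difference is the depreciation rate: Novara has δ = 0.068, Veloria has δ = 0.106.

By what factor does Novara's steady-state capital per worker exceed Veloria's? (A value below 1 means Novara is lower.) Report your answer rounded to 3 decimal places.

k*_N / k*_V ≈ 1.992

Steady-state k* = [s/(n + δ)]^(1/(1−α)), so the ratio is [ (s_N/(n + δ)_N) / (s_V/(n + δ)_V) ]^1.7544.
s_N/(n + δ)_N = 0.12/0.079 = 1.5190; s_V/(n + δ)_V = 0.12/0.117 = 1.0256.
Ratio = (1.5190/1.0256)^1.7544 = 1.4811^1.7544 ≈ 1.9919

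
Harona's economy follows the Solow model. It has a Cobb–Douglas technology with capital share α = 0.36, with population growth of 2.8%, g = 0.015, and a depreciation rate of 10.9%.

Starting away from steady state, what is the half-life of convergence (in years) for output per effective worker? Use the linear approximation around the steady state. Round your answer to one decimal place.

Near the steady state the convergence rate is λ = (1 − α)(n + g + δ).
λ = (1 − 0.36) × 0.152 = 0.64 × 0.152 = 0.09728
Half-life = ln 2 / λ = 0.6931 / 0.09728 ≈ 7.12 years

t_½ ≈ 7.1 years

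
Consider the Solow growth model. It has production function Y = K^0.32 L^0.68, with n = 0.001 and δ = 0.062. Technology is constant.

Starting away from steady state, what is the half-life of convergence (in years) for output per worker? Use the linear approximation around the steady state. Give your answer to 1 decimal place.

half-life ≈ 16.2 years

Near the steady state the convergence rate is λ = (1 − α)(n + δ).
λ = (1 − 0.32) × 0.063 = 0.68 × 0.063 = 0.04284
Half-life = ln 2 / λ = 0.6931 / 0.04284 ≈ 16.18 years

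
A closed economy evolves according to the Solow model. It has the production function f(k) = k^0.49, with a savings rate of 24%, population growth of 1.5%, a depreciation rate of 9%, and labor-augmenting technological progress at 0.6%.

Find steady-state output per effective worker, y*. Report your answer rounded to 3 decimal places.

y* = 2.098

Steady state requires s·f(k) = (n + g + δ)·k, i.e. s·k^α = (n + g + δ)·k.
Rearranging, k^(1−α) = s / (n + g + δ).
k^0.51 = 0.24 / (0.015 + 0.006 + 0.090) = 0.24 / 0.111 = 2.1622
k* = 2.1622^(1/0.51) ≈ 4.5358
y* = (k*)^α = 4.5358^0.49 ≈ 2.0978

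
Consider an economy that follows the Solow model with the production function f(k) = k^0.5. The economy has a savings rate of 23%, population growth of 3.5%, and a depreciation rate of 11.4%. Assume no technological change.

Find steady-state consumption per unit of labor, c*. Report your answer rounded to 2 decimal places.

Steady state requires s·f(k) = (n + δ)·k, i.e. s·k^α = (n + δ)·k.
Dividing both sides by k: k^(1−α) = s / (n + δ).
k^0.5 = 0.23 / (0.035 + 0.114) = 0.23 / 0.149 = 1.5436
k* = 1.5436^(1/0.5) ≈ 2.3827
y* = (k*)^α = 2.3827^0.5 ≈ 1.5436
c* = (1 − s)·y* = (1 − 0.23) × 1.5436 ≈ 1.1886

c* ≈ 1.19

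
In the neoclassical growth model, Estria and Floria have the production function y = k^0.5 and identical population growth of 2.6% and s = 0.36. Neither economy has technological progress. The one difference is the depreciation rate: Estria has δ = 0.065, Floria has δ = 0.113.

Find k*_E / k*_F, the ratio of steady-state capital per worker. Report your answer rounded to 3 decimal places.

Steady-state k* = [s/(n + δ)]^(1/(1−α)), so the ratio is [ (s_E/(n + δ)_E) / (s_F/(n + δ)_F) ]^2.
s_E/(n + δ)_E = 0.36/0.091 = 3.9560; s_F/(n + δ)_F = 0.36/0.139 = 2.5899.
Ratio = (3.9560/2.5899)^2 = 1.5275^2 ≈ 2.3333

k*_E / k*_F ≈ 2.333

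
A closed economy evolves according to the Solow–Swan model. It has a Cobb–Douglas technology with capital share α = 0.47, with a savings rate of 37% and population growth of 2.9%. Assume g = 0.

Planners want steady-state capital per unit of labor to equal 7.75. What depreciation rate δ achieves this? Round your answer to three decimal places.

δ ≈ 0.096

Steady state requires s·f(k) = (n + δ)·k, i.e. s·k^α = (n + δ)·k.
So s / (n + δ) = (k*)^(1−α) = 7.75^0.53 = 2.9603.
Therefore n + δ = s / 2.9603 = 0.37 / 2.9603 = 0.1250, so δ = 0.1250 − 0.029 = 0.0960.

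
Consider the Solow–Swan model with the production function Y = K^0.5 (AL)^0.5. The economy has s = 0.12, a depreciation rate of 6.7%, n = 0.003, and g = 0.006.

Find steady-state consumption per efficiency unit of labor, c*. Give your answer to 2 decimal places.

In steady state, investment equals break-even investment: s·k^α = (n + g + δ)·k.
Dividing both sides by k: k^(1−α) = s / (n + g + δ).
k^0.5 = 0.12 / (0.003 + 0.006 + 0.067) = 0.12 / 0.076 = 1.5789
k* = 1.5789^(1/0.5) ≈ 2.4929
y* = (k*)^α = 2.4929^0.5 ≈ 1.5789
c* = (1 − s)·y* = (1 − 0.12) × 1.5789 ≈ 1.3894

c* ≈ 1.39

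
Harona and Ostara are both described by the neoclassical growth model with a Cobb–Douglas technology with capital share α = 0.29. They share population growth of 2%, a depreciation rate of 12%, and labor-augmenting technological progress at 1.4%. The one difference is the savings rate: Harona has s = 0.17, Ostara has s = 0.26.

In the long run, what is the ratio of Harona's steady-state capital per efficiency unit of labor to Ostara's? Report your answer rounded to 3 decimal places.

Steady-state k* = [s/(n + g + δ)]^(1/(1−α)), so the ratio is [ (s_H/(n + g + δ)_H) / (s_O/(n + g + δ)_O) ]^1.4085.
s_H/(n + g + δ)_H = 0.17/0.154 = 1.1039; s_O/(n + g + δ)_O = 0.26/0.154 = 1.6883.
Ratio = (1.1039/1.6883)^1.4085 = 0.6539^1.4085 ≈ 0.5497

k*_H / k*_O ≈ 0.550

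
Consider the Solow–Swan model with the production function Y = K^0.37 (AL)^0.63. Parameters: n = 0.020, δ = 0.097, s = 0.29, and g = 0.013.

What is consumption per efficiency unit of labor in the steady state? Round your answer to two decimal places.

At the steady state, Δk = 0, so s·k^α = (n + g + δ)·k.
Rearranging, k^(1−α) = s / (n + g + δ).
k^0.63 = 0.29 / (0.020 + 0.013 + 0.097) = 0.29 / 0.130 = 2.2308
k* = 2.2308^(1/0.63) ≈ 3.5737
y* = (k*)^α = 3.5737^0.37 ≈ 1.6020
c* = (1 − s)·y* = (1 − 0.29) × 1.6020 ≈ 1.1374

c* = 1.14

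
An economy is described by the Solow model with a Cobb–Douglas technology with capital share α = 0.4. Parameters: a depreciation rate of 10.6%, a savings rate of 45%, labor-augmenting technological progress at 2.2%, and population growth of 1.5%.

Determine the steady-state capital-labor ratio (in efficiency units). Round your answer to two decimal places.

Steady state requires s·f(k) = (n + g + δ)·k, i.e. s·k^α = (n + g + δ)·k.
Rearranging, k^(1−α) = s / (n + g + δ).
k^0.6 = 0.45 / (0.015 + 0.022 + 0.106) = 0.45 / 0.143 = 3.1469
k* = 3.1469^(1/0.6) ≈ 6.7578

k* ≈ 6.76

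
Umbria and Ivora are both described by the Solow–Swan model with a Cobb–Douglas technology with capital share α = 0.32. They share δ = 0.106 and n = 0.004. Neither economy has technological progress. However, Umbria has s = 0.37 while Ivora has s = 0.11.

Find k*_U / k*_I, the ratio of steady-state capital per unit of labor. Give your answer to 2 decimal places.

ratio ≈ 5.95

Steady-state k* = [s/(n + δ)]^(1/(1−α)), so the ratio is [ (s_U/(n + δ)_U) / (s_I/(n + δ)_I) ]^1.4706.
s_U/(n + δ)_U = 0.37/0.110 = 3.3636; s_I/(n + δ)_I = 0.11/0.110 = 1.0000.
Ratio = (3.3636/1.0000)^1.4706 = 3.3636^1.4706 ≈ 5.9528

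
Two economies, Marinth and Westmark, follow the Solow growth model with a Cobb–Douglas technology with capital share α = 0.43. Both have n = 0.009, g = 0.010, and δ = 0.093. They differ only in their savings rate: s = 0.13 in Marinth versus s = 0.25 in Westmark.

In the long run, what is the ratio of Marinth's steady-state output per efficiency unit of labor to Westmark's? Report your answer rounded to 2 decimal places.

Steady-state y* = [s/(n + g + δ)]^(α/(1−α)), so the ratio is [ (s_M/(n + g + δ)_M) / (s_W/(n + g + δ)_W) ]^0.7544.
s_M/(n + g + δ)_M = 0.13/0.112 = 1.1607; s_W/(n + g + δ)_W = 0.25/0.112 = 2.2321.
Ratio = (1.1607/2.2321)^0.7544 = 0.5200^0.7544 ≈ 0.6106

y*_M / y*_W ≈ 0.61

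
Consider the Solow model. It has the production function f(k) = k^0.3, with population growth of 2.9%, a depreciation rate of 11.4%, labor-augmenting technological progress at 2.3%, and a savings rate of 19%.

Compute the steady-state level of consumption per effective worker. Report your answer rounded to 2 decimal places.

Steady state requires s·f(k) = (n + g + δ)·k, i.e. s·k^α = (n + g + δ)·k.
Dividing both sides by k: k^(1−α) = s / (n + g + δ).
k^0.7 = 0.19 / (0.029 + 0.023 + 0.114) = 0.19 / 0.166 = 1.1446
k* = 1.1446^(1/0.7) ≈ 1.2128
y* = (k*)^α = 1.2128^0.3 ≈ 1.0596
c* = (1 − s)·y* = (1 − 0.19) × 1.0596 ≈ 0.8583

c* ≈ 0.86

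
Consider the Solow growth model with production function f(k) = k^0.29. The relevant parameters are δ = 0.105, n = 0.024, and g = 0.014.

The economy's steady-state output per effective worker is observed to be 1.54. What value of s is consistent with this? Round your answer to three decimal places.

In steady state, investment equals break-even investment: s·k^α = (n + g + δ)·k.
Since y* = [s/(n + g + δ)]^(α/(1−α)), we have s/(n + g + δ) = (y*)^((1−α)/α) = 1.54^2.4483 = 2.8781.
Therefore s = 2.8781 × (n + g + δ) = 2.8781 × 0.143 = 0.4116.

s ≈ 0.412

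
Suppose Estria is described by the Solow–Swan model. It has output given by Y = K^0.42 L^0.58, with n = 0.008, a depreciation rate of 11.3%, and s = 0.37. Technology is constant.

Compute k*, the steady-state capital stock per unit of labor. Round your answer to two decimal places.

In steady state, investment equals break-even investment: s·k^α = (n + δ)·k.
Rearranging, k^(1−α) = s / (n + δ).
k^0.58 = 0.37 / (0.008 + 0.113) = 0.37 / 0.121 = 3.0579
k* = 3.0579^(1/0.58) ≈ 6.8697

k* ≈ 6.87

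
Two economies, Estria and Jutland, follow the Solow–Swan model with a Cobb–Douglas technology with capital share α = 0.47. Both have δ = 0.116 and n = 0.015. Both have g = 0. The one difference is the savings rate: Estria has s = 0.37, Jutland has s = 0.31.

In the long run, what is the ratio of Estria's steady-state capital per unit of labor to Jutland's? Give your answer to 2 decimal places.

ratio ≈ 1.40

Steady-state k* = [s/(n + δ)]^(1/(1−α)), so the ratio is [ (s_E/(n + δ)_E) / (s_J/(n + δ)_J) ]^1.8868.
s_E/(n + δ)_E = 0.37/0.131 = 2.8244; s_J/(n + δ)_J = 0.31/0.131 = 2.3664.
Ratio = (2.8244/2.3664)^1.8868 = 1.1935^1.8868 ≈ 1.3962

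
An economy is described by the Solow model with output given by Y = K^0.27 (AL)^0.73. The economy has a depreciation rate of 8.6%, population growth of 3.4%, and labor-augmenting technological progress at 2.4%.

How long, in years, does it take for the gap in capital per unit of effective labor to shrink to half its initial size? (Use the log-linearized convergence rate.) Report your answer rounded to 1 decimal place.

t_½ ≈ 6.6 years

Near the steady state the convergence rate is λ = (1 − α)(n + g + δ).
λ = (1 − 0.27) × 0.144 = 0.73 × 0.144 = 0.10512
Half-life = ln 2 / λ = 0.6931 / 0.10512 ≈ 6.59 years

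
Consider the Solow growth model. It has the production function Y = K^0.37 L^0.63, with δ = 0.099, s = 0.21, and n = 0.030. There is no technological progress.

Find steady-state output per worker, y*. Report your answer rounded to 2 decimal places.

At the steady state, Δk = 0, so s·k^α = (n + δ)·k.
Rearranging, k^(1−α) = s / (n + δ).
k^0.63 = 0.21 / (0.030 + 0.099) = 0.21 / 0.129 = 1.6279
k* = 1.6279^(1/0.63) ≈ 2.1673
y* = (k*)^α = 2.1673^0.37 ≈ 1.3313

y* ≈ 1.33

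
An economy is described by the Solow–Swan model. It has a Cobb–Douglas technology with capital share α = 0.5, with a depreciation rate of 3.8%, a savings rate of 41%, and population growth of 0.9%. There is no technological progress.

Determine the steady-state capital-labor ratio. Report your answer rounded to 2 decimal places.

Steady state requires s·f(k) = (n + δ)·k, i.e. s·k^α = (n + δ)·k.
Dividing both sides by k: k^(1−α) = s / (n + δ).
k^0.5 = 0.41 / (0.009 + 0.038) = 0.41 / 0.047 = 8.7234
k* = 8.7234^(1/0.5) ≈ 76.0977

k* = 76.10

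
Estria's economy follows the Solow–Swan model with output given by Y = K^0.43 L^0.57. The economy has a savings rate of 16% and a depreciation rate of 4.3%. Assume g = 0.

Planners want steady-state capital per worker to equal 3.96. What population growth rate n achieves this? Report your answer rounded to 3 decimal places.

In steady state, investment equals break-even investment: s·k^α = (n + δ)·k.
So s / (n + δ) = (k*)^(1−α) = 3.96^0.57 = 2.1912.
Therefore n + δ = s / 2.1912 = 0.16 / 2.1912 = 0.0730, so n = 0.0730 − 0.043 = 0.0300.

n ≈ 0.030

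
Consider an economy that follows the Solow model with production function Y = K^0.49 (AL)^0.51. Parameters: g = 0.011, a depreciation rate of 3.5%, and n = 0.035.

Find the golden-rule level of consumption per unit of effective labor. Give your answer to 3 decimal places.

c_gold ≈ 2.875

At the golden rule, f'(k) = n + g + δ, so α·k^(α−1) = n + g + δ and k_gold = (α/(n + g + δ))^(1/(1−α)).
k_gold = (0.49/0.081)^(1/0.51) = 6.0494^1.9608 ≈ 34.1021
c_gold = f(k_gold) − (n + g + δ)·k_gold = 5.6372 − 0.081×34.1021 ≈ 2.8749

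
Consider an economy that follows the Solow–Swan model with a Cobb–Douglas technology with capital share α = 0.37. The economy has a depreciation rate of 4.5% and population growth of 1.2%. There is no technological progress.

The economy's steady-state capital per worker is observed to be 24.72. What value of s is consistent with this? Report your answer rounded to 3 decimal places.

s ≈ 0.430

Steady state requires s·f(k) = (n + δ)·k, i.e. s·k^α = (n + δ)·k.
So s / (n + δ) = (k*)^(1−α) = 24.72^0.63 = 7.5443.
Therefore s = 7.5443 × (n + δ) = 7.5443 × 0.057 = 0.4300.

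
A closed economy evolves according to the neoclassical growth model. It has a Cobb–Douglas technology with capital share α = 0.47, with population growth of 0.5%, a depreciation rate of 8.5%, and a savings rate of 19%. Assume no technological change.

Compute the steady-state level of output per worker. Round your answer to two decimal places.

At the steady state, Δk = 0, so s·k^α = (n + δ)·k.
Dividing both sides by k: k^(1−α) = s / (n + δ).
k^0.53 = 0.19 / (0.005 + 0.085) = 0.19 / 0.090 = 2.1111
k* = 2.1111^(1/0.53) ≈ 4.0953
y* = (k*)^α = 4.0953^0.47 ≈ 1.9399

y* = 1.94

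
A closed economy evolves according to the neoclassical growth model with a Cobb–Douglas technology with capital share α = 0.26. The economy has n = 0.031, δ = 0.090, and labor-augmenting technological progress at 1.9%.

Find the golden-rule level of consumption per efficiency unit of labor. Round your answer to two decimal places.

c_gold ≈ 0.92

At the golden rule, f'(k) = n + g + δ, so α·k^(α−1) = n + g + δ and k_gold = (α/(n + g + δ))^(1/(1−α)).
k_gold = (0.26/0.140)^(1/0.74) = 1.8571^1.3514 ≈ 2.3084
c_gold = f(k_gold) − (n + g + δ)·k_gold = 1.2430 − 0.140×2.3084 ≈ 0.9198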